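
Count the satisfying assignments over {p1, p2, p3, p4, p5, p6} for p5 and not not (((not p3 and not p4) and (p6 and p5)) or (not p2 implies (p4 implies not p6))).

Initial set: {(p5 and not not (((not p3 and not p4) and (p6 and p5)) or (not p2 implies (p4 implies not p6))))}.
(p5 and not not (((not p3 and not p4) and (p6 and p5)) or (not p2 implies (p4 implies not p6)))): α-rule — add p5, not not (((not p3 and not p4) and (p6 and p5)) or (not p2 implies (p4 implies not p6))).
not not (((not p3 and not p4) and (p6 and p5)) or (not p2 implies (p4 implies not p6))): drop double negation, giving (((not p3 and not p4) and (p6 and p5)) or (not p2 implies (p4 implies not p6))).
(((not p3 and not p4) and (p6 and p5)) or (not p2 implies (p4 implies not p6))): β-rule — branch into ((not p3 and not p4) and (p6 and p5))  //  (not p2 implies (p4 implies not p6)).
  branch 1 (add ((not p3 and not p4) and (p6 and p5))):
    ((not p3 and not p4) and (p6 and p5)): α-rule — add (not p3 and not p4), (p6 and p5).
    (not p3 and not p4): α-rule — add not p3, not p4.
    (p6 and p5): α-rule — add p6, p5.
    ○ open, literals {p3=false, p4=false, p5=true, p6=true}.
  branch 2 (add (not p2 implies (p4 implies not p6))):
    (not p2 implies (p4 implies not p6)): β-rule — branch into not not p2  //  (p4 implies not p6).
      branch 2.1 (add not not p2):
        ○ open, literals {p2=true, p5=true}.
      branch 2.2 (add (p4 implies not p6)):
        (p4 implies not p6): β-rule — branch into not p4  //  not p6.
          branch 2.2.1 (add not p4):
            ○ open, literals {p4=false, p5=true}.
          branch 2.2.2 (add not p6):
            ○ open, literals {p5=true, p6=false}.
0 branches closed, 4 open.
Each open branch fixes some atoms; the unmentioned ones are free. Counting distinct full assignments: branch {p3=false, p4=false, p5=true, p6=true} (p1, p2) contributes 4 new; branch {p2=true, p5=true} (p1, p3, p4, p6) contributes 14 new; branch {p4=false, p5=true} (p1, p2, p3, p6) contributes 6 new; branch {p5=true, p6=false} (p1, p2, p3, p4) contributes 4 new. Total: 28.

28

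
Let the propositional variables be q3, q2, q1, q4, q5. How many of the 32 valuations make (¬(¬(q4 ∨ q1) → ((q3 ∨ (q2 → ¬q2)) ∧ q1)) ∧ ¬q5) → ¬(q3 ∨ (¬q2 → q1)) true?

29

Initial set: {((¬(¬(q4 ∨ q1) → ((q3 ∨ (q2 → ¬q2)) ∧ q1)) ∧ ¬q5) → ¬(q3 ∨ (¬q2 → q1)))}.
((¬(¬(q4 ∨ q1) → ((q3 ∨ (q2 → ¬q2)) ∧ q1)) ∧ ¬q5) → ¬(q3 ∨ (¬q2 → q1))): β-rule — branch into ¬(¬(¬(q4 ∨ q1) → ((q3 ∨ (q2 → ¬q2)) ∧ q1)) ∧ ¬q5)  //  ¬(q3 ∨ (¬q2 → q1)).
  branch 1 (add ¬(¬(¬(q4 ∨ q1) → ((q3 ∨ (q2 → ¬q2)) ∧ q1)) ∧ ¬q5)):
    ¬(¬(¬(q4 ∨ q1) → ((q3 ∨ (q2 → ¬q2)) ∧ q1)) ∧ ¬q5): β-rule — branch into ¬¬(¬(q4 ∨ q1) → ((q3 ∨ (q2 → ¬q2)) ∧ q1))  //  ¬¬q5.
      branch 1.1 (add ¬¬(¬(q4 ∨ q1) → ((q3 ∨ (q2 → ¬q2)) ∧ q1))):
        ¬¬(¬(q4 ∨ q1) → ((q3 ∨ (q2 → ¬q2)) ∧ q1)): β-rule — branch into ¬¬(q4 ∨ q1)  //  ((q3 ∨ (q2 → ¬q2)) ∧ q1).
          branch 1.1.1 (add ¬¬(q4 ∨ q1)):
            ¬¬(q4 ∨ q1): β-rule — branch into q4  //  q1.
              branch 1.1.1.1 (add q4):
                ○ open, literals {q4=1}.
              branch 1.1.1.2 (add q1):
                ○ open, literals {q1=1}.
          branch 1.1.2 (add ((q3 ∨ (q2 → ¬q2)) ∧ q1)):
            ((q3 ∨ (q2 → ¬q2)) ∧ q1): α-rule — add (q3 ∨ (q2 → ¬q2)), q1.
            (q3 ∨ (q2 → ¬q2)): β-rule — branch into q3  //  (q2 → ¬q2).
              branch 1.1.2.1 (add q3):
                ○ open, literals {q1=1, q3=1}.
              branch 1.1.2.2 (add (q2 → ¬q2)):
                (q2 → ¬q2): β-rule — branch into ¬q2  //  ¬q2.
                  branch 1.1.2.2.1 (add ¬q2):
                    ○ open, literals {q1=1, q2=0}.
                  branch 1.1.2.2.2 (add ¬q2):
                    ○ open, literals {q1=1, q2=0}.
      branch 1.2 (add ¬¬q5):
        ○ open, literals {q5=1}.
  branch 2 (add ¬(q3 ∨ (¬q2 → q1))):
    ¬(q3 ∨ (¬q2 → q1)): α-rule — add ¬q3, ¬(¬q2 → q1).
    ¬(¬q2 → q1): α-rule — add ¬q2, ¬q1.
    ○ open, literals {q1=0, q2=0, q3=0}.
0 branches closed, 7 open.
Each open branch fixes some atoms; the unmentioned ones are free. Counting distinct full assignments: branch {q4=1} (q3, q2, q1, q5) contributes 16 new; branch {q1=1} (q3, q2, q4, q5) contributes 8 new; branch {q1=1, q3=1} (q2, q4, q5) contributes 0 new; branch {q1=1, q2=0} (q3, q4, q5) contributes 0 new; branch {q1=1, q2=0} (q3, q4, q5) contributes 0 new; branch {q5=1} (q3, q2, q1, q4) contributes 4 new; branch {q1=0, q2=0, q3=0} (q4, q5) contributes 1 new. Total: 29.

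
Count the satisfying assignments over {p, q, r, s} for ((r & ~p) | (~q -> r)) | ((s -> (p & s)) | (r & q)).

Initial set: {T (((r & ~p) | (~q -> r)) | ((s -> (p & s)) | (r & q)))}.
T (((r & ~p) | (~q -> r)) | ((s -> (p & s)) | (r & q))): β-rule — branch into T ((r & ~p) | (~q -> r))  //  T ((s -> (p & s)) | (r & q)).
  branch 1 (add T ((r & ~p) | (~q -> r))):
    T ((r & ~p) | (~q -> r)): β-rule — branch into T (r & ~p)  //  T (~q -> r).
      branch 1.1 (add T (r & ~p)):
        T (r & ~p): α-rule — add T r, T ~p.
        ○ open, literals {p=false, r=true}.
      branch 1.2 (add T (~q -> r)):
        T (~q -> r): β-rule — branch into F ~q  //  T r.
          branch 1.2.1 (add F ~q):
            ○ open, literals {q=true}.
          branch 1.2.2 (add T r):
            ○ open, literals {r=true}.
  branch 2 (add T ((s -> (p & s)) | (r & q))):
    T ((s -> (p & s)) | (r & q)): β-rule — branch into T (s -> (p & s))  //  T (r & q).
      branch 2.1 (add T (s -> (p & s))):
        T (s -> (p & s)): β-rule — branch into F s  //  T (p & s).
          branch 2.1.1 (add F s):
            ○ open, literals {s=false}.
          branch 2.1.2 (add T (p & s)):
            T (p & s): α-rule — add T p, T s.
            ○ open, literals {p=true, s=true}.
      branch 2.2 (add T (r & q)):
        T (r & q): α-rule — add T r, T q.
        ○ open, literals {q=true, r=true}.
0 branches closed, 6 open.
Each open branch fixes some atoms; the unmentioned ones are free. Counting distinct full assignments: branch {p=false, r=true} (q, s) contributes 4 new; branch {q=true} (p, r, s) contributes 6 new; branch {r=true} (p, q, s) contributes 2 new; branch {s=false} (p, q, r) contributes 2 new; branch {p=true, s=true} (q, r) contributes 1 new; branch {q=true, r=true} (p, s) contributes 0 new. Total: 15.

15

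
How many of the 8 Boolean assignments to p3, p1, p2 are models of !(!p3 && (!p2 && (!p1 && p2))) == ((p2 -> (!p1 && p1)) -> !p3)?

6

Initial set: {(!(!p3 && (!p2 && (!p1 && p2))) == ((p2 -> (!p1 && p1)) -> !p3))}.
(!(!p3 && (!p2 && (!p1 && p2))) == ((p2 -> (!p1 && p1)) -> !p3)): β-rule — branch into !(!p3 && (!p2 && (!p1 && p2))), ((p2 -> (!p1 && p1)) -> !p3)  //  !!(!p3 && (!p2 && (!p1 && p2))), !((p2 -> (!p1 && p1)) -> !p3).
  branch 1 (add !(!p3 && (!p2 && (!p1 && p2))), ((p2 -> (!p1 && p1)) -> !p3)):
    !(!p3 && (!p2 && (!p1 && p2))): β-rule — branch into !!p3  //  !(!p2 && (!p1 && p2)).
      branch 1.1 (add !!p3):
        ((p2 -> (!p1 && p1)) -> !p3): β-rule — branch into !(p2 -> (!p1 && p1))  //  !p3.
          branch 1.1.1 (add !(p2 -> (!p1 && p1))):
            !(p2 -> (!p1 && p1)): α-rule — add p2, !(!p1 && p1).
            !(!p1 && p1): β-rule — branch into !!p1  //  !p1.
              branch 1.1.1.1 (add !!p1):
                ○ open, literals {p1=1, p2=1, p3=1}.
              branch 1.1.1.2 (add !p1):
                ○ open, literals {p1=0, p2=1, p3=1}.
          branch 1.1.2 (add !p3):
            × closes — contains both p3 and !p3.
      branch 1.2 (add !(!p2 && (!p1 && p2))):
        ((p2 -> (!p1 && p1)) -> !p3): β-rule — branch into !(p2 -> (!p1 && p1))  //  !p3.
          branch 1.2.1 (add !(p2 -> (!p1 && p1))):
            !(p2 -> (!p1 && p1)): α-rule — add p2, !(!p1 && p1).
            !(!p2 && (!p1 && p2)): β-rule — branch into !!p2  //  !(!p1 && p2).
              branch 1.2.1.1 (add !!p2):
                !(!p1 && p1): β-rule — branch into !!p1  //  !p1.
                  branch 1.2.1.1.1 (add !!p1):
                    ○ open, literals {p1=1, p2=1}.
                  branch 1.2.1.1.2 (add !p1):
                    ○ open, literals {p1=0, p2=1}.
              branch 1.2.1.2 (add !(!p1 && p2)):
                !(!p1 && p1): β-rule — branch into !!p1  //  !p1.
                  branch 1.2.1.2.1 (add !!p1):
                    !(!p1 && p2): β-rule — branch into !!p1  //  !p2.
                      branch 1.2.1.2.1.1 (add !!p1):
                        ○ open, literals {p1=1, p2=1}.
                      branch 1.2.1.2.1.2 (add !p2):
                        × closes — contains both p2 and !p2.
                  branch 1.2.1.2.2 (add !p1):
                    !(!p1 && p2): β-rule — branch into !!p1  //  !p2.
                      branch 1.2.1.2.2.1 (add !!p1):
                        × closes — contains both p1 and !p1.
                      branch 1.2.1.2.2.2 (add !p2):
                        × closes — contains both p2 and !p2.
          branch 1.2.2 (add !p3):
            !(!p2 && (!p1 && p2)): β-rule — branch into !!p2  //  !(!p1 && p2).
              branch 1.2.2.1 (add !!p2):
                ○ open, literals {p2=1, p3=0}.
              branch 1.2.2.2 (add !(!p1 && p2)):
                !(!p1 && p2): β-rule — branch into !!p1  //  !p2.
                  branch 1.2.2.2.1 (add !!p1):
                    ○ open, literals {p1=1, p3=0}.
                  branch 1.2.2.2.2 (add !p2):
                    ○ open, literals {p2=0, p3=0}.
  branch 2 (add !!(!p3 && (!p2 && (!p1 && p2))), !((p2 -> (!p1 && p1)) -> !p3)):
    !!(!p3 && (!p2 && (!p1 && p2))): α-rule — add !p3, (!p2 && (!p1 && p2)).
    !((p2 -> (!p1 && p1)) -> !p3): α-rule — add (p2 -> (!p1 && p1)), !!p3.
    × closes — contains both p3 and !p3.
5 branches closed, 8 open.
Each open branch fixes some atoms; the unmentioned ones are free. Counting distinct full assignments: branch {p1=1, p2=1, p3=1} (none free) contributes 1 new; branch {p1=0, p2=1, p3=1} (none free) contributes 1 new; branch {p1=1, p2=1} (p3) contributes 1 new; branch {p1=0, p2=1} (p3) contributes 1 new; branch {p1=1, p2=1} (p3) contributes 0 new; branch {p2=1, p3=0} (p1) contributes 0 new; branch {p1=1, p3=0} (p2) contributes 1 new; branch {p2=0, p3=0} (p1) contributes 1 new. Total: 6.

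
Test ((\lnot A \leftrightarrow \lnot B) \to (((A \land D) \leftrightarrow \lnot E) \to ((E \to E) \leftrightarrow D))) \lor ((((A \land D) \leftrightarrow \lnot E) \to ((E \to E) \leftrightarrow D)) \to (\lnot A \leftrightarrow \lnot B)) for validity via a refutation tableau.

Valid

Assume the negation and expand:
Initial set: {\lnot (((\lnot A \leftrightarrow \lnot B) \to (((A \land D) \leftrightarrow \lnot E) \to ((E \to E) \leftrightarrow D))) \lor ((((A \land D) \leftrightarrow \lnot E) \to ((E \to E) \leftrightarrow D)) \to (\lnot A \leftrightarrow \lnot B)))}.
\lnot (((\lnot A \leftrightarrow \lnot B) \to (((A \land D) \leftrightarrow \lnot E) \to ((E \to E) \leftrightarrow D))) \lor ((((A \land D) \leftrightarrow \lnot E) \to ((E \to E) \leftrightarrow D)) \to (\lnot A \leftrightarrow \lnot B))): α-rule — add \lnot ((\lnot A \leftrightarrow \lnot B) \to (((A \land D) \leftrightarrow \lnot E) \to ((E \to E) \leftrightarrow D))), \lnot ((((A \land D) \leftrightarrow \lnot E) \to ((E \to E) \leftrightarrow D)) \to (\lnot A \leftrightarrow \lnot B)).
\lnot ((\lnot A \leftrightarrow \lnot B) \to (((A \land D) \leftrightarrow \lnot E) \to ((E \to E) \leftrightarrow D))): α-rule — add (\lnot A \leftrightarrow \lnot B), \lnot (((A \land D) \leftrightarrow \lnot E) \to ((E \to E) \leftrightarrow D)).
\lnot ((((A \land D) \leftrightarrow \lnot E) \to ((E \to E) \leftrightarrow D)) \to (\lnot A \leftrightarrow \lnot B)): α-rule — add (((A \land D) \leftrightarrow \lnot E) \to ((E \to E) \leftrightarrow D)), \lnot (\lnot A \leftrightarrow \lnot B).
\lnot (((A \land D) \leftrightarrow \lnot E) \to ((E \to E) \leftrightarrow D)): α-rule — add ((A \land D) \leftrightarrow \lnot E), \lnot ((E \to E) \leftrightarrow D).
(\lnot A \leftrightarrow \lnot B): β-rule — branch into \lnot A, \lnot B  //  \lnot \lnot A, \lnot \lnot B.
  branch 1 (add \lnot A, \lnot B):
    (((A \land D) \leftrightarrow \lnot E) \to ((E \to E) \leftrightarrow D)): β-rule — branch into \lnot ((A \land D) \leftrightarrow \lnot E)  //  ((E \to E) \leftrightarrow D).
      branch 1.1 (add \lnot ((A \land D) \leftrightarrow \lnot E)):
        \lnot (\lnot A \leftrightarrow \lnot B): β-rule — branch into \lnot A, \lnot \lnot B  //  \lnot \lnot A, \lnot B.
          branch 1.1.1 (add \lnot A, \lnot \lnot B):
            × closes — contains both B and \lnot B.
          branch 1.1.2 (add \lnot \lnot A, \lnot B):
            × closes — contains both A and \lnot A.
      branch 1.2 (add ((E \to E) \leftrightarrow D)):
        \lnot (\lnot A \leftrightarrow \lnot B): β-rule — branch into \lnot A, \lnot \lnot B  //  \lnot \lnot A, \lnot B.
          branch 1.2.1 (add \lnot A, \lnot \lnot B):
            × closes — contains both B and \lnot B.
          branch 1.2.2 (add \lnot \lnot A, \lnot B):
            × closes — contains both A and \lnot A.
  branch 2 (add \lnot \lnot A, \lnot \lnot B):
    (((A \land D) \leftrightarrow \lnot E) \to ((E \to E) \leftrightarrow D)): β-rule — branch into \lnot ((A \land D) \leftrightarrow \lnot E)  //  ((E \to E) \leftrightarrow D).
      branch 2.1 (add \lnot ((A \land D) \leftrightarrow \lnot E)):
        \lnot (\lnot A \leftrightarrow \lnot B): β-rule — branch into \lnot A, \lnot \lnot B  //  \lnot \lnot A, \lnot B.
          branch 2.1.1 (add \lnot A, \lnot \lnot B):
            × closes — contains both A and \lnot A.
          branch 2.1.2 (add \lnot \lnot A, \lnot B):
            × closes — contains both B and \lnot B.
      branch 2.2 (add ((E \to E) \leftrightarrow D)):
        \lnot (\lnot A \leftrightarrow \lnot B): β-rule — branch into \lnot A, \lnot \lnot B  //  \lnot \lnot A, \lnot B.
          branch 2.2.1 (add \lnot A, \lnot \lnot B):
            × closes — contains both A and \lnot A.
          branch 2.2.2 (add \lnot \lnot A, \lnot B):
            × closes — contains both B and \lnot B.
All 8 branches close.
Every branch closed, so the negation is unsatisfiable and the formula is valid.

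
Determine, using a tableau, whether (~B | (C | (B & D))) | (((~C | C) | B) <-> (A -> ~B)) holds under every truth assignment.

Assume the negation and expand:
Initial set: {~((~B | (C | (B & D))) | (((~C | C) | B) <-> (A -> ~B)))}.
~((~B | (C | (B & D))) | (((~C | C) | B) <-> (A -> ~B))): α-rule — add ~(~B | (C | (B & D))), ~(((~C | C) | B) <-> (A -> ~B)).
~(~B | (C | (B & D))): α-rule — add ~~B, ~(C | (B & D)).
~(C | (B & D)): α-rule — add ~C, ~(B & D).
~(((~C | C) | B) <-> (A -> ~B)): β-rule — branch into ((~C | C) | B), ~(A -> ~B)  //  ~((~C | C) | B), (A -> ~B).
  branch 1 (add ((~C | C) | B), ~(A -> ~B)):
    ~(A -> ~B): α-rule — add A, ~~B.
    ~(B & D): β-rule — branch into ~B  //  ~D.
      branch 1.1 (add ~B):
        × closes — contains both B and ~B.
      branch 1.2 (add ~D):
        ((~C | C) | B): β-rule — branch into (~C | C)  //  B.
          branch 1.2.1 (add (~C | C)):
            (~C | C): β-rule — branch into ~C  //  C.
              branch 1.2.1.1 (add ~C):
                ○ open, literals {A=1, B=1, C=0, D=0}.
              branch 1.2.1.2 (add C):
                × closes — contains both C and ~C.
          branch 1.2.2 (add B):
            ○ open, literals {A=1, B=1, C=0, D=0}.
  branch 2 (add ~((~C | C) | B), (A -> ~B)):
    ~((~C | C) | B): α-rule — add ~(~C | C), ~B.
    × closes — contains both B and ~B.
3 branches closed, 2 open.
An open branch gives a countermodel: A=1, B=1, C=0, D=0 (unmentioned atoms arbitrary); under it the original formula is false.

Not valid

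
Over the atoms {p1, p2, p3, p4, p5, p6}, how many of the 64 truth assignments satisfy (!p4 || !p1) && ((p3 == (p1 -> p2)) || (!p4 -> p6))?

Initial set: {((!p4 || !p1) && ((p3 == (p1 -> p2)) || (!p4 -> p6)))}.
((!p4 || !p1) && ((p3 == (p1 -> p2)) || (!p4 -> p6))): α-rule — add (!p4 || !p1), ((p3 == (p1 -> p2)) || (!p4 -> p6)).
(!p4 || !p1): β-rule — branch into !p4  //  !p1.
  branch 1 (add !p4):
    ((p3 == (p1 -> p2)) || (!p4 -> p6)): β-rule — branch into (p3 == (p1 -> p2))  //  (!p4 -> p6).
      branch 1.1 (add (p3 == (p1 -> p2))):
        (p3 == (p1 -> p2)): β-rule — branch into p3, (p1 -> p2)  //  !p3, !(p1 -> p2).
          branch 1.1.1 (add p3, (p1 -> p2)):
            (p1 -> p2): β-rule — branch into !p1  //  p2.
              branch 1.1.1.1 (add !p1):
                ○ open, literals {p1=0, p3=1, p4=0}.
              branch 1.1.1.2 (add p2):
                ○ open, literals {p2=1, p3=1, p4=0}.
          branch 1.1.2 (add !p3, !(p1 -> p2)):
            !(p1 -> p2): α-rule — add p1, !p2.
            ○ open, literals {p1=1, p2=0, p3=0, p4=0}.
      branch 1.2 (add (!p4 -> p6)):
        (!p4 -> p6): β-rule — branch into !!p4  //  p6.
          branch 1.2.1 (add !!p4):
            × closes — contains both p4 and !p4.
          branch 1.2.2 (add p6):
            ○ open, literals {p4=0, p6=1}.
  branch 2 (add !p1):
    ((p3 == (p1 -> p2)) || (!p4 -> p6)): β-rule — branch into (p3 == (p1 -> p2))  //  (!p4 -> p6).
      branch 2.1 (add (p3 == (p1 -> p2))):
        (p3 == (p1 -> p2)): β-rule — branch into p3, (p1 -> p2)  //  !p3, !(p1 -> p2).
          branch 2.1.1 (add p3, (p1 -> p2)):
            (p1 -> p2): β-rule — branch into !p1  //  p2.
              branch 2.1.1.1 (add !p1):
                ○ open, literals {p1=0, p3=1}.
              branch 2.1.1.2 (add p2):
                ○ open, literals {p1=0, p2=1, p3=1}.
          branch 2.1.2 (add !p3, !(p1 -> p2)):
            !(p1 -> p2): α-rule — add p1, !p2.
            × closes — contains both p1 and !p1.
      branch 2.2 (add (!p4 -> p6)):
        (!p4 -> p6): β-rule — branch into !!p4  //  p6.
          branch 2.2.1 (add !!p4):
            ○ open, literals {p1=0, p4=1}.
          branch 2.2.2 (add p6):
            ○ open, literals {p1=0, p6=1}.
2 branches closed, 8 open.
Each open branch fixes some atoms; the unmentioned ones are free. Counting distinct full assignments: branch {p1=0, p3=1, p4=0} (p2, p5, p6) contributes 8 new; branch {p2=1, p3=1, p4=0} (p1, p5, p6) contributes 4 new; branch {p1=1, p2=0, p3=0, p4=0} (p5, p6) contributes 4 new; branch {p4=0, p6=1} (p1, p2, p3, p5) contributes 8 new; branch {p1=0, p3=1} (p2, p4, p5, p6) contributes 8 new; branch {p1=0, p2=1, p3=1} (p4, p5, p6) contributes 0 new; branch {p1=0, p4=1} (p2, p3, p5, p6) contributes 8 new; branch {p1=0, p6=1} (p2, p3, p4, p5) contributes 0 new. Total: 40.

40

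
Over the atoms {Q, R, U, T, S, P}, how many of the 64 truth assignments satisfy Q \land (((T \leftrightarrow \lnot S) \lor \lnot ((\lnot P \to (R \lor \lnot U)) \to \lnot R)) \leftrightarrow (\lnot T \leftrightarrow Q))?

Initial set: {T (Q \land (((T \leftrightarrow \lnot S) \lor \lnot ((\lnot P \to (R \lor \lnot U)) \to \lnot R)) \leftrightarrow (\lnot T \leftrightarrow Q)))}.
T (Q \land (((T \leftrightarrow \lnot S) \lor \lnot ((\lnot P \to (R \lor \lnot U)) \to \lnot R)) \leftrightarrow (\lnot T \leftrightarrow Q))): α-rule — add T Q, T (((T \leftrightarrow \lnot S) \lor \lnot ((\lnot P \to (R \lor \lnot U)) \to \lnot R)) \leftrightarrow (\lnot T \leftrightarrow Q)).
T (((T \leftrightarrow \lnot S) \lor \lnot ((\lnot P \to (R \lor \lnot U)) \to \lnot R)) \leftrightarrow (\lnot T \leftrightarrow Q)): β-rule — branch into T ((T \leftrightarrow \lnot S) \lor \lnot ((\lnot P \to (R \lor \lnot U)) \to \lnot R)), T (\lnot T \leftrightarrow Q)  //  F ((T \leftrightarrow \lnot S) \lor \lnot ((\lnot P \to (R \lor \lnot U)) \to \lnot R)), F (\lnot T \leftrightarrow Q).
  branch 1 (add T ((T \leftrightarrow \lnot S) \lor \lnot ((\lnot P \to (R \lor \lnot U)) \to \lnot R)), T (\lnot T \leftrightarrow Q)):
    T ((T \leftrightarrow \lnot S) \lor \lnot ((\lnot P \to (R \lor \lnot U)) \to \lnot R)): β-rule — branch into T (T \leftrightarrow \lnot S)  //  T \lnot ((\lnot P \to (R \lor \lnot U)) \to \lnot R).
      branch 1.1 (add T (T \leftrightarrow \lnot S)):
        T (\lnot T \leftrightarrow Q): β-rule — branch into T \lnot T, T Q  //  F \lnot T, F Q.
          branch 1.1.1 (add T \lnot T, T Q):
            T (T \leftrightarrow \lnot S): β-rule — branch into T T, T \lnot S  //  F T, F \lnot S.
              branch 1.1.1.1 (add T T, T \lnot S):
                × closes — contains both T and \lnot T.
              branch 1.1.1.2 (add F T, F \lnot S):
                ○ open, literals {Q=T, S=T, T=F}.
          branch 1.1.2 (add F \lnot T, F Q):
            × closes — contains both Q and \lnot Q.
      branch 1.2 (add T \lnot ((\lnot P \to (R \lor \lnot U)) \to \lnot R)):
        T \lnot ((\lnot P \to (R \lor \lnot U)) \to \lnot R): α-rule — add T (\lnot P \to (R \lor \lnot U)), F \lnot R.
        T (\lnot T \leftrightarrow Q): β-rule — branch into T \lnot T, T Q  //  F \lnot T, F Q.
          branch 1.2.1 (add T \lnot T, T Q):
            T (\lnot P \to (R \lor \lnot U)): β-rule — branch into F \lnot P  //  T (R \lor \lnot U).
              branch 1.2.1.1 (add F \lnot P):
                ○ open, literals {P=T, Q=T, R=T, T=F}.
              branch 1.2.1.2 (add T (R \lor \lnot U)):
                T (R \lor \lnot U): β-rule — branch into T R  //  T \lnot U.
                  branch 1.2.1.2.1 (add T R):
                    ○ open, literals {Q=T, R=T, T=F}.
                  branch 1.2.1.2.2 (add T \lnot U):
                    ○ open, literals {Q=T, R=T, T=F, U=F}.
          branch 1.2.2 (add F \lnot T, F Q):
            × closes — contains both Q and \lnot Q.
  branch 2 (add F ((T \leftrightarrow \lnot S) \lor \lnot ((\lnot P \to (R \lor \lnot U)) \to \lnot R)), F (\lnot T \leftrightarrow Q)):
    F ((T \leftrightarrow \lnot S) \lor \lnot ((\lnot P \to (R \lor \lnot U)) \to \lnot R)): α-rule — add F (T \leftrightarrow \lnot S), F \lnot ((\lnot P \to (R \lor \lnot U)) \to \lnot R).
    F (\lnot T \leftrightarrow Q): β-rule — branch into T \lnot T, F Q  //  F \lnot T, T Q.
      branch 2.1 (add T \lnot T, F Q):
        × closes — contains both Q and \lnot Q.
      branch 2.2 (add F \lnot T, T Q):
        F (T \leftrightarrow \lnot S): β-rule — branch into T T, F \lnot S  //  F T, T \lnot S.
          branch 2.2.1 (add T T, F \lnot S):
            F \lnot ((\lnot P \to (R \lor \lnot U)) \to \lnot R): β-rule — branch into F (\lnot P \to (R \lor \lnot U))  //  T \lnot R.
              branch 2.2.1.1 (add F (\lnot P \to (R \lor \lnot U))):
                F (\lnot P \to (R \lor \lnot U)): α-rule — add T \lnot P, F (R \lor \lnot U).
                F (R \lor \lnot U): α-rule — add F R, F \lnot U.
                ○ open, literals {P=F, Q=T, R=F, S=T, T=T, U=T}.
              branch 2.2.1.2 (add T \lnot R):
                ○ open, literals {Q=T, R=F, S=T, T=T}.
          branch 2.2.2 (add F T, T \lnot S):
            × closes — contains both T and \lnot T.
5 branches closed, 6 open.
Each open branch fixes some atoms; the unmentioned ones are free. Counting distinct full assignments: branch {Q=T, S=T, T=F} (R, U, P) contributes 8 new; branch {P=T, Q=T, R=T, T=F} (U, S) contributes 2 new; branch {Q=T, R=T, T=F} (U, S, P) contributes 2 new; branch {Q=T, R=T, T=F, U=F} (S, P) contributes 0 new; branch {P=F, Q=T, R=F, S=T, T=T, U=T} (none free) contributes 1 new; branch {Q=T, R=F, S=T, T=T} (U, P) contributes 3 new. Total: 16.

16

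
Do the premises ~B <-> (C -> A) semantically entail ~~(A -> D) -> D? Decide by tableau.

Initial set: {T (~B <-> (C -> A)); F (~~(A -> D) -> D)}.
F (~~(A -> D) -> D): α-rule — add T ~~(A -> D), F D.
T ~~(A -> D): drop double negation, giving T (A -> D).
T (~B <-> (C -> A)): β-rule — branch into T ~B, T (C -> A)  //  F ~B, F (C -> A).
  branch 1 (add T ~B, T (C -> A)):
    T (A -> D): β-rule — branch into F A  //  T D.
      branch 1.1 (add F A):
        T (C -> A): β-rule — branch into F C  //  T A.
          branch 1.1.1 (add F C):
            ○ open, literals {A=F, B=F, C=F, D=F}.
          branch 1.1.2 (add T A):
            × closes — contains both A and ~A.
      branch 1.2 (add T D):
        × closes — contains both D and ~D.
  branch 2 (add F ~B, F (C -> A)):
    F (C -> A): α-rule — add T C, F A.
    T (A -> D): β-rule — branch into F A  //  T D.
      branch 2.1 (add F A):
        ○ open, literals {A=F, B=T, C=T, D=F}.
      branch 2.2 (add T D):
        × closes — contains both D and ~D.
3 branches closed, 2 open.
An open branch gives a countermodel: A=F, B=F, C=F, D=F (unmentioned atoms arbitrary); the premises hold there but the conclusion fails.

No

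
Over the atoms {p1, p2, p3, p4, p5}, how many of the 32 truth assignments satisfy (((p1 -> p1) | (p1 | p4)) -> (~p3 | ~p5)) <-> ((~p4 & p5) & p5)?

Initial set: {((((p1 -> p1) | (p1 | p4)) -> (~p3 | ~p5)) <-> ((~p4 & p5) & p5))}.
((((p1 -> p1) | (p1 | p4)) -> (~p3 | ~p5)) <-> ((~p4 & p5) & p5)): β-rule — branch into (((p1 -> p1) | (p1 | p4)) -> (~p3 | ~p5)), ((~p4 & p5) & p5)  //  ~(((p1 -> p1) | (p1 | p4)) -> (~p3 | ~p5)), ~((~p4 & p5) & p5).
  branch 1 (add (((p1 -> p1) | (p1 | p4)) -> (~p3 | ~p5)), ((~p4 & p5) & p5)):
    ((~p4 & p5) & p5): α-rule — add (~p4 & p5), p5.
    (~p4 & p5): α-rule — add ~p4, p5.
    (((p1 -> p1) | (p1 | p4)) -> (~p3 | ~p5)): β-rule — branch into ~((p1 -> p1) | (p1 | p4))  //  (~p3 | ~p5).
      branch 1.1 (add ~((p1 -> p1) | (p1 | p4))):
        ~((p1 -> p1) | (p1 | p4)): α-rule — add ~(p1 -> p1), ~(p1 | p4).
        ~(p1 -> p1): α-rule — add p1, ~p1.
        × closes — contains both p1 and ~p1.
      branch 1.2 (add (~p3 | ~p5)):
        (~p3 | ~p5): β-rule — branch into ~p3  //  ~p5.
          branch 1.2.1 (add ~p3):
            ○ open, literals {p3=0, p4=0, p5=1}.
          branch 1.2.2 (add ~p5):
            × closes — contains both p5 and ~p5.
  branch 2 (add ~(((p1 -> p1) | (p1 | p4)) -> (~p3 | ~p5)), ~((~p4 & p5) & p5)):
    ~(((p1 -> p1) | (p1 | p4)) -> (~p3 | ~p5)): α-rule — add ((p1 -> p1) | (p1 | p4)), ~(~p3 | ~p5).
    ~(~p3 | ~p5): α-rule — add ~~p3, ~~p5.
    ~((~p4 & p5) & p5): β-rule — branch into ~(~p4 & p5)  //  ~p5.
      branch 2.1 (add ~(~p4 & p5)):
        ((p1 -> p1) | (p1 | p4)): β-rule — branch into (p1 -> p1)  //  (p1 | p4).
          branch 2.1.1 (add (p1 -> p1)):
            ~(~p4 & p5): β-rule — branch into ~~p4  //  ~p5.
              branch 2.1.1.1 (add ~~p4):
                (p1 -> p1): β-rule — branch into ~p1  //  p1.
                  branch 2.1.1.1.1 (add ~p1):
                    ○ open, literals {p1=0, p3=1, p4=1, p5=1}.
                  branch 2.1.1.1.2 (add p1):
                    ○ open, literals {p1=1, p3=1, p4=1, p5=1}.
              branch 2.1.1.2 (add ~p5):
                × closes — contains both p5 and ~p5.
          branch 2.1.2 (add (p1 | p4)):
            ~(~p4 & p5): β-rule — branch into ~~p4  //  ~p5.
              branch 2.1.2.1 (add ~~p4):
                (p1 | p4): β-rule — branch into p1  //  p4.
                  branch 2.1.2.1.1 (add p1):
                    ○ open, literals {p1=1, p3=1, p4=1, p5=1}.
                  branch 2.1.2.1.2 (add p4):
                    ○ open, literals {p3=1, p4=1, p5=1}.
              branch 2.1.2.2 (add ~p5):
                × closes — contains both p5 and ~p5.
      branch 2.2 (add ~p5):
        × closes — contains both p5 and ~p5.
5 branches closed, 5 open.
Each open branch fixes some atoms; the unmentioned ones are free. Counting distinct full assignments: branch {p3=0, p4=0, p5=1} (p1, p2) contributes 4 new; branch {p1=0, p3=1, p4=1, p5=1} (p2) contributes 2 new; branch {p1=1, p3=1, p4=1, p5=1} (p2) contributes 2 new; branch {p1=1, p3=1, p4=1, p5=1} (p2) contributes 0 new; branch {p3=1, p4=1, p5=1} (p1, p2) contributes 0 new. Total: 8.

8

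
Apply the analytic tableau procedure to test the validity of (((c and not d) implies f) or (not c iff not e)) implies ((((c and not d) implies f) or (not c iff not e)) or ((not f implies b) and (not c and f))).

Assume the negation and expand:
Initial set: {F ((((c and not d) implies f) or (not c iff not e)) implies ((((c and not d) implies f) or (not c iff not e)) or ((not f implies b) and (not c and f))))}.
F ((((c and not d) implies f) or (not c iff not e)) implies ((((c and not d) implies f) or (not c iff not e)) or ((not f implies b) and (not c and f)))): α-rule — add T (((c and not d) implies f) or (not c iff not e)), F ((((c and not d) implies f) or (not c iff not e)) or ((not f implies b) and (not c and f))).
F ((((c and not d) implies f) or (not c iff not e)) or ((not f implies b) and (not c and f))): α-rule — add F (((c and not d) implies f) or (not c iff not e)), F ((not f implies b) and (not c and f)).
F (((c and not d) implies f) or (not c iff not e)): α-rule — add F ((c and not d) implies f), F (not c iff not e).
F ((c and not d) implies f): α-rule — add T (c and not d), F f.
T (c and not d): α-rule — add T c, T not d.
T (((c and not d) implies f) or (not c iff not e)): β-rule — branch into T ((c and not d) implies f)  //  T (not c iff not e).
  branch 1 (add T ((c and not d) implies f)):
    F ((not f implies b) and (not c and f)): β-rule — branch into F (not f implies b)  //  F (not c and f).
      branch 1.1 (add F (not f implies b)):
        F (not f implies b): α-rule — add T not f, F b.
        F (not c iff not e): β-rule — branch into T not c, F not e  //  F not c, T not e.
          branch 1.1.1 (add T not c, F not e):
            × closes — contains both c and not c.
          branch 1.1.2 (add F not c, T not e):
            T ((c and not d) implies f): β-rule — branch into F (c and not d)  //  T f.
              branch 1.1.2.1 (add F (c and not d)):
                F (c and not d): β-rule — branch into F c  //  F not d.
                  branch 1.1.2.1.1 (add F c):
                    × closes — contains both c and not c.
                  branch 1.1.2.1.2 (add F not d):
                    × closes — contains both d and not d.
              branch 1.1.2.2 (add T f):
                × closes — contains both f and not f.
      branch 1.2 (add F (not c and f)):
        F (not c iff not e): β-rule — branch into T not c, F not e  //  F not c, T not e.
          branch 1.2.1 (add T not c, F not e):
            × closes — contains both c and not c.
          branch 1.2.2 (add F not c, T not e):
            T ((c and not d) implies f): β-rule — branch into F (c and not d)  //  T f.
              branch 1.2.2.1 (add F (c and not d)):
                F (not c and f): β-rule — branch into F not c  //  F f.
                  branch 1.2.2.1.1 (add F not c):
                    F (c and not d): β-rule — branch into F c  //  F not d.
                      branch 1.2.2.1.1.1 (add F c):
                        × closes — contains both c and not c.
                      branch 1.2.2.1.1.2 (add F not d):
                        × closes — contains both d and not d.
                  branch 1.2.2.1.2 (add F f):
                    F (c and not d): β-rule — branch into F c  //  F not d.
                      branch 1.2.2.1.2.1 (add F c):
                        × closes — contains both c and not c.
                      branch 1.2.2.1.2.2 (add F not d):
                        × closes — contains both d and not d.
              branch 1.2.2.2 (add T f):
                × closes — contains both f and not f.
  branch 2 (add T (not c iff not e)):
    F ((not f implies b) and (not c and f)): β-rule — branch into F (not f implies b)  //  F (not c and f).
      branch 2.1 (add F (not f implies b)):
        F (not f implies b): α-rule — add T not f, F b.
        F (not c iff not e): β-rule — branch into T not c, F not e  //  F not c, T not e.
          branch 2.1.1 (add T not c, F not e):
            × closes — contains both c and not c.
          branch 2.1.2 (add F not c, T not e):
            T (not c iff not e): β-rule — branch into T not c, T not e  //  F not c, F not e.
              branch 2.1.2.1 (add T not c, T not e):
                × closes — contains both c and not c.
              branch 2.1.2.2 (add F not c, F not e):
                × closes — contains both e and not e.
      branch 2.2 (add F (not c and f)):
        F (not c iff not e): β-rule — branch into T not c, F not e  //  F not c, T not e.
          branch 2.2.1 (add T not c, F not e):
            × closes — contains both c and not c.
          branch 2.2.2 (add F not c, T not e):
            T (not c iff not e): β-rule — branch into T not c, T not e  //  F not c, F not e.
              branch 2.2.2.1 (add T not c, T not e):
                × closes — contains both c and not c.
              branch 2.2.2.2 (add F not c, F not e):
                × closes — contains both e and not e.
All 16 branches close.
Every branch closed, so the negation is unsatisfiable and the formula is valid.

Valid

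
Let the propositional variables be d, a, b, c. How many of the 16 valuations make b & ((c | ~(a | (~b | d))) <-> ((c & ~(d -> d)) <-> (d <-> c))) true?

Initial set: {(b & ((c | ~(a | (~b | d))) <-> ((c & ~(d -> d)) <-> (d <-> c))))}.
(b & ((c | ~(a | (~b | d))) <-> ((c & ~(d -> d)) <-> (d <-> c)))): α-rule — add b, ((c | ~(a | (~b | d))) <-> ((c & ~(d -> d)) <-> (d <-> c))).
((c | ~(a | (~b | d))) <-> ((c & ~(d -> d)) <-> (d <-> c))): β-rule — branch into (c | ~(a | (~b | d))), ((c & ~(d -> d)) <-> (d <-> c))  //  ~(c | ~(a | (~b | d))), ~((c & ~(d -> d)) <-> (d <-> c)).
  branch 1 (add (c | ~(a | (~b | d))), ((c & ~(d -> d)) <-> (d <-> c))):
    (c | ~(a | (~b | d))): β-rule — branch into c  //  ~(a | (~b | d)).
      branch 1.1 (add c):
        ((c & ~(d -> d)) <-> (d <-> c)): β-rule — branch into (c & ~(d -> d)), (d <-> c)  //  ~(c & ~(d -> d)), ~(d <-> c).
          branch 1.1.1 (add (c & ~(d -> d)), (d <-> c)):
            (c & ~(d -> d)): α-rule — add c, ~(d -> d).
            ~(d -> d): α-rule — add d, ~d.
            × closes — contains both d and ~d.
          branch 1.1.2 (add ~(c & ~(d -> d)), ~(d <-> c)):
            ~(c & ~(d -> d)): β-rule — branch into ~c  //  ~~(d -> d).
              branch 1.1.2.1 (add ~c):
                × closes — contains both c and ~c.
              branch 1.1.2.2 (add ~~(d -> d)):
                ~(d <-> c): β-rule — branch into d, ~c  //  ~d, c.
                  branch 1.1.2.2.1 (add d, ~c):
                    × closes — contains both c and ~c.
                  branch 1.1.2.2.2 (add ~d, c):
                    ~~(d -> d): β-rule — branch into ~d  //  d.
                      branch 1.1.2.2.2.1 (add ~d):
                        ○ open, literals {b=true, c=true, d=false}.
                      branch 1.1.2.2.2.2 (add d):
                        × closes — contains both d and ~d.
      branch 1.2 (add ~(a | (~b | d))):
        ~(a | (~b | d)): α-rule — add ~a, ~(~b | d).
        ~(~b | d): α-rule — add ~~b, ~d.
        ((c & ~(d -> d)) <-> (d <-> c)): β-rule — branch into (c & ~(d -> d)), (d <-> c)  //  ~(c & ~(d -> d)), ~(d <-> c).
          branch 1.2.1 (add (c & ~(d -> d)), (d <-> c)):
            (c & ~(d -> d)): α-rule — add c, ~(d -> d).
            ~(d -> d): α-rule — add d, ~d.
            × closes — contains both d and ~d.
          branch 1.2.2 (add ~(c & ~(d -> d)), ~(d <-> c)):
            ~(c & ~(d -> d)): β-rule — branch into ~c  //  ~~(d -> d).
              branch 1.2.2.1 (add ~c):
                ~(d <-> c): β-rule — branch into d, ~c  //  ~d, c.
                  branch 1.2.2.1.1 (add d, ~c):
                    × closes — contains both d and ~d.
                  branch 1.2.2.1.2 (add ~d, c):
                    × closes — contains both c and ~c.
              branch 1.2.2.2 (add ~~(d -> d)):
                ~(d <-> c): β-rule — branch into d, ~c  //  ~d, c.
                  branch 1.2.2.2.1 (add d, ~c):
                    × closes — contains both d and ~d.
                  branch 1.2.2.2.2 (add ~d, c):
                    ~~(d -> d): β-rule — branch into ~d  //  d.
                      branch 1.2.2.2.2.1 (add ~d):
                        ○ open, literals {a=false, b=true, c=true, d=false}.
                      branch 1.2.2.2.2.2 (add d):
                        × closes — contains both d and ~d.
  branch 2 (add ~(c | ~(a | (~b | d))), ~((c & ~(d -> d)) <-> (d <-> c))):
    ~(c | ~(a | (~b | d))): α-rule — add ~c, ~~(a | (~b | d)).
    ~((c & ~(d -> d)) <-> (d <-> c)): β-rule — branch into (c & ~(d -> d)), ~(d <-> c)  //  ~(c & ~(d -> d)), (d <-> c).
      branch 2.1 (add (c & ~(d -> d)), ~(d <-> c)):
        (c & ~(d -> d)): α-rule — add c, ~(d -> d).
        × closes — contains both c and ~c.
      branch 2.2 (add ~(c & ~(d -> d)), (d <-> c)):
        ~~(a | (~b | d)): β-rule — branch into a  //  (~b | d).
          branch 2.2.1 (add a):
            ~(c & ~(d -> d)): β-rule — branch into ~c  //  ~~(d -> d).
              branch 2.2.1.1 (add ~c):
                (d <-> c): β-rule — branch into d, c  //  ~d, ~c.
                  branch 2.2.1.1.1 (add d, c):
                    × closes — contains both c and ~c.
                  branch 2.2.1.1.2 (add ~d, ~c):
                    ○ open, literals {a=true, b=true, c=false, d=false}.
              branch 2.2.1.2 (add ~~(d -> d)):
                (d <-> c): β-rule — branch into d, c  //  ~d, ~c.
                  branch 2.2.1.2.1 (add d, c):
                    × closes — contains both c and ~c.
                  branch 2.2.1.2.2 (add ~d, ~c):
                    ~~(d -> d): β-rule — branch into ~d  //  d.
                      branch 2.2.1.2.2.1 (add ~d):
                        ○ open, literals {a=true, b=true, c=false, d=false}.
                      branch 2.2.1.2.2.2 (add d):
                        × closes — contains both d and ~d.
          branch 2.2.2 (add (~b | d)):
            ~(c & ~(d -> d)): β-rule — branch into ~c  //  ~~(d -> d).
              branch 2.2.2.1 (add ~c):
                (d <-> c): β-rule — branch into d, c  //  ~d, ~c.
                  branch 2.2.2.1.1 (add d, c):
                    × closes — contains both c and ~c.
                  branch 2.2.2.1.2 (add ~d, ~c):
                    (~b | d): β-rule — branch into ~b  //  d.
                      branch 2.2.2.1.2.1 (add ~b):
                        × closes — contains both b and ~b.
                      branch 2.2.2.1.2.2 (add d):
                        × closes — contains both d and ~d.
              branch 2.2.2.2 (add ~~(d -> d)):
                (d <-> c): β-rule — branch into d, c  //  ~d, ~c.
                  branch 2.2.2.2.1 (add d, c):
                    × closes — contains both c and ~c.
                  branch 2.2.2.2.2 (add ~d, ~c):
                    (~b | d): β-rule — branch into ~b  //  d.
                      branch 2.2.2.2.2.1 (add ~b):
                        × closes — contains both b and ~b.
                      branch 2.2.2.2.2.2 (add d):
                        × closes — contains both d and ~d.
19 branches closed, 4 open.
Each open branch fixes some atoms; the unmentioned ones are free. Counting distinct full assignments: branch {b=true, c=true, d=false} (a) contributes 2 new; branch {a=false, b=true, c=true, d=false} (none free) contributes 0 new; branch {a=true, b=true, c=false, d=false} (none free) contributes 1 new; branch {a=true, b=true, c=false, d=false} (none free) contributes 0 new. Total: 3.

3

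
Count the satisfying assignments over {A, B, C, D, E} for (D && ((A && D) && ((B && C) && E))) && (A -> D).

1

Initial set: {T ((D && ((A && D) && ((B && C) && E))) && (A -> D))}.
T ((D && ((A && D) && ((B && C) && E))) && (A -> D)): α-rule — add T (D && ((A && D) && ((B && C) && E))), T (A -> D).
T (D && ((A && D) && ((B && C) && E))): α-rule — add T D, T ((A && D) && ((B && C) && E)).
T ((A && D) && ((B && C) && E)): α-rule — add T (A && D), T ((B && C) && E).
T (A && D): α-rule — add T A, T D.
T ((B && C) && E): α-rule — add T (B && C), T E.
T (B && C): α-rule — add T B, T C.
T (A -> D): β-rule — branch into F A  //  T D.
  branch 1 (add F A):
    × closes — contains both A and !A.
  branch 2 (add T D):
    ○ open, literals {A=true, B=true, C=true, D=true, E=true}.
1 branch closed, 1 open.
Each open branch fixes some atoms; the unmentioned ones are free. Counting distinct full assignments: branch {A=true, B=true, C=true, D=true, E=true} (none free) contributes 1 new. Total: 1.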